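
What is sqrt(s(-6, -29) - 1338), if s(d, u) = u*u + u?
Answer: I*sqrt(526) ≈ 22.935*I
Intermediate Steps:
s(d, u) = u + u**2 (s(d, u) = u**2 + u = u + u**2)
sqrt(s(-6, -29) - 1338) = sqrt(-29*(1 - 29) - 1338) = sqrt(-29*(-28) - 1338) = sqrt(812 - 1338) = sqrt(-526) = I*sqrt(526)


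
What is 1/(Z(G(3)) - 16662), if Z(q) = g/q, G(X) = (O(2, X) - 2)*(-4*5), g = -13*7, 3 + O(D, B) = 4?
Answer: -20/333331 ≈ -6.0000e-5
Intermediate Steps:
O(D, B) = 1 (O(D, B) = -3 + 4 = 1)
g = -91
G(X) = 20 (G(X) = (1 - 2)*(-4*5) = -1*(-20) = 20)
Z(q) = -91/q
1/(Z(G(3)) - 16662) = 1/(-91/20 - 16662) = 1/(-333331/20) = -20/333331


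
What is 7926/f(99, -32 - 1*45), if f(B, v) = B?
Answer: 2642/33 ≈ 80.061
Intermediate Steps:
7926/f(99, -32 - 1*45) = 7926/99 = 7926*(1/99) = 2642/33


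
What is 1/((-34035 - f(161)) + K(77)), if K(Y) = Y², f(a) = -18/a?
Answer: -161/4525048 ≈ -3.5580e-5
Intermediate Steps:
1/((-34035 - f(161)) + K(77)) = 1/((-34035 - (-18)/161) + 77²) = 1/((-34035 - (-18)/161) + 5929) = 1/((-34035 - 1*(-18/161)) + 5929) = 1/((-34035 + 18/161) + 5929) = 1/(-5479617/161 + 5929) = 1/(-4525048/161) = -161/4525048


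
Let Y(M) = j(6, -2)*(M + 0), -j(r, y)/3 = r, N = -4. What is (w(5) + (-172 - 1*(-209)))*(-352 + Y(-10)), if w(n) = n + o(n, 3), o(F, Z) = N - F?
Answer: -5676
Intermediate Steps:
j(r, y) = -3*r
o(F, Z) = -4 - F
w(n) = -4 (w(n) = n + (-4 - n) = -4)
Y(M) = -18*M (Y(M) = (-3*6)*(M + 0) = -18*M)
(w(5) + (-172 - 1*(-209)))*(-352 + Y(-10)) = (-4 + (-172 - 1*(-209)))*(-352 - 18*(-10)) = (-4 + (-172 + 209))*(-352 + 180) = (-4 + 37)*(-172) = 33*(-172) = -5676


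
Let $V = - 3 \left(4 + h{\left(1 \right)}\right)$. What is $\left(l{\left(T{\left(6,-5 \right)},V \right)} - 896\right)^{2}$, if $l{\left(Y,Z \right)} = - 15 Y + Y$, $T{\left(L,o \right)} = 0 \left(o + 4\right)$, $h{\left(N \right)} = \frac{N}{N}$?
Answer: $802816$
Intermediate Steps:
$h{\left(N \right)} = 1$
$T{\left(L,o \right)} = 0$ ($T{\left(L,o \right)} = 0 \left(4 + o\right) = 0$)
$V = -15$ ($V = - 3 \left(4 + 1\right) = \left(-3\right) 5 = -15$)
$l{\left(Y,Z \right)} = - 14 Y$
$\left(l{\left(T{\left(6,-5 \right)},V \right)} - 896\right)^{2} = \left(\left(-14\right) 0 - 896\right)^{2} = \left(0 - 896\right)^{2} = \left(-896\right)^{2} = 802816$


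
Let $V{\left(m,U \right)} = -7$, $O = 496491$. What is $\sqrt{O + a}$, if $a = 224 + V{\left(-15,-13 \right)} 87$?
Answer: $\sqrt{496106} \approx 704.35$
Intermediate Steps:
$a = -385$ ($a = 224 - 609 = -385$)
$\sqrt{O + a} = \sqrt{496491 - 385} = \sqrt{496106}$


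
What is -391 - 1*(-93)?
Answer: -298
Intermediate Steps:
-391 - 1*(-93) = -391 + 93 = -298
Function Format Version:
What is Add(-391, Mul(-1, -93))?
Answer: -298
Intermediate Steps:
Add(-391, Mul(-1, -93)) = Add(-391, 93) = -298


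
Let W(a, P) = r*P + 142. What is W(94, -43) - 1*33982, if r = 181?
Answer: -41623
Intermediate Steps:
W(a, P) = 142 + 181*P (W(a, P) = 181*P + 142 = 142 + 181*P)
W(94, -43) - 1*33982 = (142 + 181*(-43)) - 1*33982 = (142 - 7783) - 33982 = -7641 - 33982 = -41623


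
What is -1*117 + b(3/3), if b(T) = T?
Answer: -116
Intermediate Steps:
-1*117 + b(3/3) = -1*117 + 3/3 = -117 + 3*(⅓) = -117 + 1 = -116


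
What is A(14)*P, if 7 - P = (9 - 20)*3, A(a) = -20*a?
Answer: -11200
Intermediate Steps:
P = 40 (P = 7 - (9 - 20)*3 = 7 - (-11)*3 = 7 - 1*(-33) = 7 + 33 = 40)
A(14)*P = -20*14*40 = -280*40 = -11200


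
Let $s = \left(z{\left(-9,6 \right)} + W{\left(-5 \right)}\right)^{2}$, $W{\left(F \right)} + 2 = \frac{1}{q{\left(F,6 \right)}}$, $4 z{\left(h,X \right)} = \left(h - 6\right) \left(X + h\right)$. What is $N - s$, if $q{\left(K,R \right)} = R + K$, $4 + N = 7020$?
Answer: $\frac{110575}{16} \approx 6910.9$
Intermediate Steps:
$N = 7016$ ($N = -4 + 7020 = 7016$)
$q{\left(K,R \right)} = K + R$
$z{\left(h,X \right)} = \frac{\left(-6 + h\right) \left(X + h\right)}{4}$ ($z{\left(h,X \right)} = \frac{\left(h - 6\right) \left(X + h\right)}{4} = \frac{\left(-6 + h\right) \left(X + h\right)}{4}$)
$W{\left(F \right)} = -2 + \frac{1}{6 + F}$ ($W{\left(F \right)} = -2 + \frac{1}{F + 6} = -2 + \frac{1}{6 + F}$)
$s = \frac{1681}{16}$ ($s = \left(\left(\left(- \frac{3}{2}\right) 6 - - \frac{27}{2} + \frac{\left(-9\right)^{2}}{4} + \frac{1}{4} \cdot 6 \left(-9\right)\right) + \frac{-11 - -10}{6 - 5}\right)^{2} = \left(\left(-9 + \frac{27}{2} + \frac{1}{4} \cdot 81 - \frac{27}{2}\right) + \frac{-11 + 10}{1}\right)^{2} = \left(\left(-9 + \frac{27}{2} + \frac{81}{4} - \frac{27}{2}\right) + 1 \left(-1\right)\right)^{2} = \left(\frac{45}{4} - 1\right)^{2} = \left(\frac{41}{4}\right)^{2} = \frac{1681}{16} \approx 105.06$)
$N - s = 7016 - \frac{1681}{16} = \frac{110575}{16}$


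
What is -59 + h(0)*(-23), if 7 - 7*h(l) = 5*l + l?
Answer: -82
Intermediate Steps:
h(l) = 1 - 6*l/7 (h(l) = 1 - (5*l + l)/7 = 1 - 6*l/7)
-59 + h(0)*(-23) = -59 + (1 - 6/7*0)*(-23) = -59 + (1 + 0)*(-23) = -59 + 1*(-23) = -59 - 23 = -82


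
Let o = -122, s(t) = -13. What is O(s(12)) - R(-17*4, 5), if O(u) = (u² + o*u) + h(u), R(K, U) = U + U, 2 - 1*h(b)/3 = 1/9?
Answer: 5252/3 ≈ 1750.7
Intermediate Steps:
h(b) = 17/3 (h(b) = 6 - 3/9 = 6 - 3*⅑ = 6 - ⅓ = 17/3)
R(K, U) = 2*U
O(u) = 17/3 + u² - 122*u (O(u) = (u² - 122*u) + 17/3 = 17/3 + u² - 122*u)
O(s(12)) - R(-17*4, 5) = (17/3 + (-13)² - 122*(-13)) - 2*5 = (17/3 + 169 + 1586) - 1*10 = 5282/3 - 10 = 5252/3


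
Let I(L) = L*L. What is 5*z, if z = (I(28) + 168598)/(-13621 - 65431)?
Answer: -423455/39526 ≈ -10.713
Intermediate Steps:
I(L) = L²
z = -84691/39526 (z = (28² + 168598)/(-13621 - 65431) = (784 + 168598)/(-79052) = 169382*(-1/79052) = -84691/39526 ≈ -2.1427)
5*z = 5*(-84691/39526) = -423455/39526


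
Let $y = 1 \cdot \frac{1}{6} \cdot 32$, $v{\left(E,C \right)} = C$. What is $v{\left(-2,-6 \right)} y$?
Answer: $-32$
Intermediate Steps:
$y = \frac{16}{3}$ ($y = 1 \cdot \frac{1}{6} \cdot 32 = \frac{1}{6} \cdot 32 = \frac{16}{3} \approx 5.3333$)
$v{\left(-2,-6 \right)} y = \left(-6\right) \frac{16}{3} = -32$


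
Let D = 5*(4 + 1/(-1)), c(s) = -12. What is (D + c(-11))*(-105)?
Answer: -315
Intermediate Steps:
D = 15 (D = 5*(4 - 1) = 5*3 = 15)
(D + c(-11))*(-105) = (15 - 12)*(-105) = 3*(-105) = -315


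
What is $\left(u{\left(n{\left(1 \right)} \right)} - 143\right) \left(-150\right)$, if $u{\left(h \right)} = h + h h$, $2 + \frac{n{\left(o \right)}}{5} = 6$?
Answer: $-41550$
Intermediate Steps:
$n{\left(o \right)} = 20$ ($n{\left(o \right)} = -10 + 5 \cdot 6 = -10 + 30 = 20$)
$u{\left(h \right)} = h + h^{2}$
$\left(u{\left(n{\left(1 \right)} \right)} - 143\right) \left(-150\right) = \left(20 \left(1 + 20\right) - 143\right) \left(-150\right) = \left(20 \cdot 21 - 143\right) \left(-150\right) = \left(420 - 143\right) \left(-150\right) = 277 \left(-150\right) = -41550$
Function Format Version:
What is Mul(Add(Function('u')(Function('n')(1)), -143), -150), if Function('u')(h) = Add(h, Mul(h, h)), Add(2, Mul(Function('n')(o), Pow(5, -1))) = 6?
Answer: -41550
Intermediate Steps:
Function('n')(o) = 20 (Function('n')(o) = Add(-10, Mul(5, 6)) = Add(-10, 30) = 20)
Function('u')(h) = Add(h, Pow(h, 2))
Mul(Add(Function('u')(Function('n')(1)), -143), -150) = Mul(Add(Mul(20, Add(1, 20)), -143), -150) = Mul(Add(Mul(20, 21), -143), -150) = Mul(Add(420, -143), -150) = Mul(277, -150) = -41550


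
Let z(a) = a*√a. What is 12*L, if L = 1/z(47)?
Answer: 12*√47/2209 ≈ 0.037242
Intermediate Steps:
z(a) = a^(3/2)
L = √47/2209 (L = 1/(47^(3/2)) = 1/(47*√47) = √47/2209 ≈ 0.0031035)
12*L = 12*(√47/2209) = 12*√47/2209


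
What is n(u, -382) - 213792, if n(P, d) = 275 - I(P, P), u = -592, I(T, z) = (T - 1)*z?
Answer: -564573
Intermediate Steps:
I(T, z) = z*(-1 + T) (I(T, z) = (-1 + T)*z = z*(-1 + T))
n(P, d) = 275 - P*(-1 + P)
n(u, -382) - 213792 = (275 - 1*(-592)*(-1 - 592)) - 213792 = (275 - 1*(-592)*(-593)) - 213792 = (275 - 351056) - 213792 = -350781 - 213792 = -564573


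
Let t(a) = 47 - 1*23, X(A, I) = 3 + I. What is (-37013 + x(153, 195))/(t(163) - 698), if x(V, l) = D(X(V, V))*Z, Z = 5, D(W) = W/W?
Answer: 18504/337 ≈ 54.908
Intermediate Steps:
t(a) = 24 (t(a) = 47 - 23 = 24)
D(W) = 1
x(V, l) = 5 (x(V, l) = 1*5 = 5)
(-37013 + x(153, 195))/(t(163) - 698) = (-37013 + 5)/(24 - 698) = -37008/(-674) = -37008*(-1/674) = 18504/337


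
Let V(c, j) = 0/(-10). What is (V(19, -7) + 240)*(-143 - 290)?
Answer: -103920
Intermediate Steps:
V(c, j) = 0 (V(c, j) = 0*(-⅒) = 0)
(V(19, -7) + 240)*(-143 - 290) = (0 + 240)*(-143 - 290) = 240*(-433) = -103920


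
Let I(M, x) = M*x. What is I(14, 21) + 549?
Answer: 843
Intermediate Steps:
I(14, 21) + 549 = 14*21 + 549 = 294 + 549 = 843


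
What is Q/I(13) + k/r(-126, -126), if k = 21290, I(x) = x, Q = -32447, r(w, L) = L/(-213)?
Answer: 9143948/273 ≈ 33494.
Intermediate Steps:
r(w, L) = -L/213 (r(w, L) = L*(-1/213) = -L/213)
Q/I(13) + k/r(-126, -126) = -32447/13 + 21290/((-1/213*(-126))) = -32447*1/13 + 21290/(42/71) = -32447/13 + 21290*(71/42) = -32447/13 + 755795/21 = 9143948/273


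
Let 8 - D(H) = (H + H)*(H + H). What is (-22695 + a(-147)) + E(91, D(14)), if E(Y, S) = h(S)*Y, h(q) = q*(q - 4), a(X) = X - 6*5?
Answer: 55057608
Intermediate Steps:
a(X) = -30 + X (a(X) = X - 30 = -30 + X)
h(q) = q*(-4 + q)
D(H) = 8 - 4*H**2 (D(H) = 8 - (H + H)*(H + H) = 8 - 2*H*2*H = 8 - 4*H**2)
E(Y, S) = S*Y*(-4 + S) (E(Y, S) = (S*(-4 + S))*Y = S*Y*(-4 + S))
(-22695 + a(-147)) + E(91, D(14)) = (-22695 + (-30 - 147)) + (8 - 4*14**2)*91*(-4 + (8 - 4*14**2)) = (-22695 - 177) + (8 - 4*196)*91*(-4 + (8 - 4*196)) = -22872 + (8 - 784)*91*(-4 + (8 - 784)) = -22872 - 776*91*(-4 - 776) = -22872 - 776*91*(-780) = -22872 + 55080480 = 55057608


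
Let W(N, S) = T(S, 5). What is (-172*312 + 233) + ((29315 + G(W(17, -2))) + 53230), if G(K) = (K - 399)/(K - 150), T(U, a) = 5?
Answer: 4221924/145 ≈ 29117.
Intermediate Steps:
W(N, S) = 5
G(K) = (-399 + K)/(-150 + K)
(-172*312 + 233) + ((29315 + G(W(17, -2))) + 53230) = (-172*312 + 233) + ((29315 + (-399 + 5)/(-150 + 5)) + 53230) = (-53664 + 233) + ((29315 - 394/(-145)) + 53230) = -53431 + ((29315 - 1/145*(-394)) + 53230) = -53431 + ((29315 + 394/145) + 53230) = -53431 + (4251069/145 + 53230) = -53431 + 11969419/145 = 4221924/145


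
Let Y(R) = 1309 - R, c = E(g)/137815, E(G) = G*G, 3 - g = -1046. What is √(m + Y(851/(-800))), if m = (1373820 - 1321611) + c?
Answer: 3*√7229424711919622/1102520 ≈ 231.36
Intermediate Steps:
g = 1049 (g = 3 - 1*(-1046) = 3 + 1046 = 1049)
E(G) = G²
c = 1100401/137815 (c = 1049²/137815 = 1100401*(1/137815) = 1100401/137815 ≈ 7.9846)
m = 7196283736/137815 (m = (1373820 - 1321611) + 1100401/137815 = 52209 + 1100401/137815 = 7196283736/137815 ≈ 52217.)
√(m + Y(851/(-800))) = √(7196283736/137815 + (1309 - 851/(-800))) = √(7196283736/137815 + (1309 - 851*(-1)/800)) = √(7196283736/137815 + (1309 - 1*(-851/800))) = √(7196283736/137815 + (1309 + 851/800)) = √(7196283736/137815 + 1048051/800) = √(1180292827473/22050400) = 3*√7229424711919622/1102520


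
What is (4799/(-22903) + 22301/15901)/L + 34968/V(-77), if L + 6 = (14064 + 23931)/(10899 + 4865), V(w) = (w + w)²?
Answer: 46518224862408830/40729495037612381 ≈ 1.1421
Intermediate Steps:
V(w) = 4*w² (V(w) = (2*w)² = 4*w²)
L = -56589/15764 (L = -6 + (14064 + 23931)/(10899 + 4865) = -6 + 37995/15764 = -56589/15764 ≈ -3.5898)
(4799/(-22903) + 22301/15901)/L + 34968/V(-77) = (4799/(-22903) + 22301/15901)/(-56589/15764) + 34968/((4*(-77)²)) = (4799*(-1/22903) + 22301*(1/15901))*(-15764/56589) + 34968/((4*5929)) = (-4799/22903 + 22301/15901)*(-15764/56589) + 34968/23716 = (434450904/364180603)*(-15764/56589) + 34968*(1/23716) = -2282894683552/6869538714389 + 8742/5929 = 46518224862408830/40729495037612381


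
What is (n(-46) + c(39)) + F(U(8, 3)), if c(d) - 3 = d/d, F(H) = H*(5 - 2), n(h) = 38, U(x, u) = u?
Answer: 51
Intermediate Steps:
F(H) = 3*H (F(H) = H*3 = 3*H)
c(d) = 4 (c(d) = 3 + d/d = 3 + 1 = 4)
(n(-46) + c(39)) + F(U(8, 3)) = (38 + 4) + 3*3 = 42 + 9 = 51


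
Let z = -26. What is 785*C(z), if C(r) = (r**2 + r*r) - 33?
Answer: 1035415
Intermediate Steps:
C(r) = -33 + 2*r**2 (C(r) = (r**2 + r**2) - 33 = 2*r**2 - 33 = -33 + 2*r**2)
785*C(z) = 785*(-33 + 2*(-26)**2) = 785*(-33 + 2*676) = 785*(-33 + 1352) = 785*1319 = 1035415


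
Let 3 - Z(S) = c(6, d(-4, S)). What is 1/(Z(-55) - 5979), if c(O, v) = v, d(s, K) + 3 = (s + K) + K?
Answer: -1/5859 ≈ -0.00017068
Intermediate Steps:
d(s, K) = -3 + s + 2*K (d(s, K) = -3 + ((s + K) + K) = -3 + ((K + s) + K) = -3 + (s + 2*K) = -3 + s + 2*K)
Z(S) = 10 - 2*S (Z(S) = 3 - (-3 - 4 + 2*S) = 3 - (-7 + 2*S) = 3 + (7 - 2*S) = 10 - 2*S)
1/(Z(-55) - 5979) = 1/((10 - 2*(-55)) - 5979) = 1/((10 + 110) - 5979) = 1/(120 - 5979) = 1/(-5859) = -1/5859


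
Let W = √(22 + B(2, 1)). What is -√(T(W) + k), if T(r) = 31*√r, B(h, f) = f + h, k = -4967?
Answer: -I*√(4967 - 31*√5) ≈ -69.983*I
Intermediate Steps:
W = 5 (W = √(22 + (1 + 2)) = √(22 + 3) = √25 = 5)
-√(T(W) + k) = -√(31*√5 - 4967) = -√(-4967 + 31*√5)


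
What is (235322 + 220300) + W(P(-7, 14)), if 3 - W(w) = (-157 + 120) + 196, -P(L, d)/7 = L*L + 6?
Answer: 455466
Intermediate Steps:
P(L, d) = -42 - 7*L² (P(L, d) = -7*(L*L + 6) = -7*(L² + 6) = -7*(6 + L²) = -42 - 7*L²)
W(w) = -156 (W(w) = 3 - ((-157 + 120) + 196) = 3 - (-37 + 196) = 3 - 1*159 = 3 - 159 = -156)
(235322 + 220300) + W(P(-7, 14)) = (235322 + 220300) - 156 = 455622 - 156 = 455466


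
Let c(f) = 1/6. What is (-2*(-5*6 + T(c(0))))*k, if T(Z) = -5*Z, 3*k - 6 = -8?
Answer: -370/9 ≈ -41.111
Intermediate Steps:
k = -⅔ (k = 2 + (⅓)*(-8) = 2 - 8/3 = -⅔ ≈ -0.66667)
c(f) = ⅙
(-2*(-5*6 + T(c(0))))*k = -2*(-5*6 - 5*⅙)*(-⅔) = -2*(-30 - ⅚)*(-⅔) = -2*(-185/6)*(-⅔) = (185/3)*(-⅔) = -370/9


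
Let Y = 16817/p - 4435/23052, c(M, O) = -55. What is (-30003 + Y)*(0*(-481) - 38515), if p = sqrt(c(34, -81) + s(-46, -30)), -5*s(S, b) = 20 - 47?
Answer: 26638267757365/23052 + 647706755*I*sqrt(310)/124 ≈ 1.1556e+9 + 9.1968e+7*I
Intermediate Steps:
s(S, b) = 27/5 (s(S, b) = -(20 - 47)/5 = -1/5*(-27) = 27/5)
p = 2*I*sqrt(310)/5 (p = sqrt(-55 + 27/5) = sqrt(-248/5) = 2*I*sqrt(310)/5 ≈ 7.0427*I)
Y = -4435/23052 - 16817*I*sqrt(310)/124 (Y = 16817/((2*I*sqrt(310)/5)) - 4435/23052 = 16817*(-I*sqrt(310)/124) - 4435*1/23052 = -16817*I*sqrt(310)/124 - 4435/23052 = -4435/23052 - 16817*I*sqrt(310)/124 ≈ -0.19239 - 2387.9*I)
(-30003 + Y)*(0*(-481) - 38515) = (-30003 + (-4435/23052 - 16817*I*sqrt(310)/124))*(0*(-481) - 38515) = (-691633591/23052 - 16817*I*sqrt(310)/124)*(0 - 38515) = (-691633591/23052 - 16817*I*sqrt(310)/124)*(-38515) = 26638267757365/23052 + 647706755*I*sqrt(310)/124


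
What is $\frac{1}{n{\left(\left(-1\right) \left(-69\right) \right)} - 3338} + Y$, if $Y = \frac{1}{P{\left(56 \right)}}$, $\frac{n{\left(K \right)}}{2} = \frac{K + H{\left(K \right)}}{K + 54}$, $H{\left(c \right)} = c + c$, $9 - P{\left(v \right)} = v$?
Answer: $- \frac{138647}{6425840} \approx -0.021576$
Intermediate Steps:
$P{\left(v \right)} = 9 - v$
$H{\left(c \right)} = 2 c$
$n{\left(K \right)} = \frac{6 K}{54 + K}$ ($n{\left(K \right)} = 2 \frac{K + 2 K}{K + 54} = 2 \frac{3 K}{54 + K} = \frac{6 K}{54 + K}$)
$Y = - \frac{1}{47}$ ($Y = \frac{1}{9 - 56} = \frac{1}{-47} = - \frac{1}{47} \approx -0.021277$)
$\frac{1}{n{\left(\left(-1\right) \left(-69\right) \right)} - 3338} + Y = \frac{1}{\frac{6 \left(\left(-1\right) \left(-69\right)\right)}{54 - -69} - 3338} - \frac{1}{47} = \frac{1}{6 \cdot 69 \frac{1}{54 + 69} - 3338} - \frac{1}{47} = \frac{1}{6 \cdot 69 \cdot \frac{1}{123} - 3338} - \frac{1}{47} = \frac{1}{\frac{138}{41} - 3338} - \frac{1}{47} = \frac{1}{- \frac{136720}{41}} - \frac{1}{47} = - \frac{41}{136720} - \frac{1}{47} = - \frac{138647}{6425840}$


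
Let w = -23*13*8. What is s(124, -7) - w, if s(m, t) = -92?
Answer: 2300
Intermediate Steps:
w = -2392 (w = -299*8 = -2392)
s(124, -7) - w = -92 - 1*(-2392) = -92 + 2392 = 2300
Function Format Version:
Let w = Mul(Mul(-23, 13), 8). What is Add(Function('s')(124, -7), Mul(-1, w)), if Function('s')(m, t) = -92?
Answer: 2300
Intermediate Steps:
w = -2392 (w = Mul(-299, 8) = -2392)
Add(Function('s')(124, -7), Mul(-1, w)) = Add(-92, Mul(-1, -2392)) = Add(-92, 2392) = 2300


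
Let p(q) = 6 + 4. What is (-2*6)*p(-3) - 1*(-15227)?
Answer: 15107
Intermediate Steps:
p(q) = 10
(-2*6)*p(-3) - 1*(-15227) = -2*6*10 - 1*(-15227) = -12*10 + 15227 = -120 + 15227 = 15107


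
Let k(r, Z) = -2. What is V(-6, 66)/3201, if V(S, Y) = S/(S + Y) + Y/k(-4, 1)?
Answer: -331/32010 ≈ -0.010341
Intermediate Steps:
V(S, Y) = -Y/2 + S/(S + Y) (V(S, Y) = S/(S + Y) + Y/(-2) = S/(S + Y) + Y*(-½) = S/(S + Y) - Y/2 = -Y/2 + S/(S + Y))
V(-6, 66)/3201 = ((-6 - ½*66² - ½*(-6)*66)/(-6 + 66))/3201 = ((-6 - ½*4356 + 198)/60)*(1/3201) = ((-6 - 2178 + 198)/60)*(1/3201) = ((1/60)*(-1986))*(1/3201) = -331/10*1/3201 = -331/32010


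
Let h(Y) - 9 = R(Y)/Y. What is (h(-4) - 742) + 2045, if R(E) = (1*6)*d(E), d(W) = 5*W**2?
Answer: 1192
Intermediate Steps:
R(E) = 30*E**2 (R(E) = (1*6)*(5*E**2) = 6*(5*E**2) = 30*E**2)
h(Y) = 9 + 30*Y (h(Y) = 9 + (30*Y**2)/Y = 9 + 30*Y)
(h(-4) - 742) + 2045 = ((9 + 30*(-4)) - 742) + 2045 = ((9 - 120) - 742) + 2045 = (-111 - 742) + 2045 = -853 + 2045 = 1192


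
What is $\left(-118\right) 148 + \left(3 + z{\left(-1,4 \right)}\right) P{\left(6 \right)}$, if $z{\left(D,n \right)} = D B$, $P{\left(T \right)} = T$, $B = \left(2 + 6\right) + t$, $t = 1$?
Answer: $-17500$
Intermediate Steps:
$B = 9$ ($B = \left(2 + 6\right) + 1 = 8 + 1 = 9$)
$z{\left(D,n \right)} = 9 D$ ($z{\left(D,n \right)} = D 9 = 9 D$)
$\left(-118\right) 148 + \left(3 + z{\left(-1,4 \right)}\right) P{\left(6 \right)} = \left(-118\right) 148 + \left(3 + 9 \left(-1\right)\right) 6 = -17464 + \left(3 - 9\right) 6 = -17464 - 36 = -17500$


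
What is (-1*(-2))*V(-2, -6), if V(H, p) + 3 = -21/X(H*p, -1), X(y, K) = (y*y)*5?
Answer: -727/120 ≈ -6.0583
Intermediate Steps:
X(y, K) = 5*y² (X(y, K) = y²*5 = 5*y²)
V(H, p) = -3 - 21/(5*H²*p²) (V(H, p) = -3 - 21*1/(5*H²*p²) = -3 - 21/(5*H²*p²))
(-1*(-2))*V(-2, -6) = (-1*(-2))*(-3 - 21/5/((-2)²*(-6)²)) = 2*(-3 - 21/5*¼*1/36) = 2*(-3 - 7/240) = 2*(-727/240) = -727/120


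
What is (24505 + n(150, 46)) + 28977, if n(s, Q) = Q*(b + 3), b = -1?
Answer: 53574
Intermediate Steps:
n(s, Q) = 2*Q (n(s, Q) = Q*(-1 + 3) = Q*2 = 2*Q)
(24505 + n(150, 46)) + 28977 = (24505 + 2*46) + 28977 = (24505 + 92) + 28977 = 24597 + 28977 = 53574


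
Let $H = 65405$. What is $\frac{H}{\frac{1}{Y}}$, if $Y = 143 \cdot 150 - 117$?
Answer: $1395284865$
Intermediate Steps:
$Y = 21333$ ($Y = 21450 - 117 = 21333$)
$\frac{H}{\frac{1}{Y}} = \frac{65405}{\frac{1}{21333}} = 65405 \frac{1}{\frac{1}{21333}} = 65405 \cdot 21333 = 1395284865$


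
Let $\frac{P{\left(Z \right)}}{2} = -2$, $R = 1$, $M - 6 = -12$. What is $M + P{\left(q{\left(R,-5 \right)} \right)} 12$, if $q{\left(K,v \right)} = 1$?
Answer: $-54$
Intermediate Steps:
$M = -6$ ($M = 6 - 12 = -6$)
$P{\left(Z \right)} = -4$ ($P{\left(Z \right)} = 2 \left(-2\right) = -4$)
$M + P{\left(q{\left(R,-5 \right)} \right)} 12 = -6 - 48 = -54$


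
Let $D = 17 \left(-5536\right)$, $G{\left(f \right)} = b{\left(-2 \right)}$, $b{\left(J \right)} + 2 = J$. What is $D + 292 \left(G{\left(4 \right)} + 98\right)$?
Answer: $-66664$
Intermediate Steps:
$b{\left(J \right)} = -2 + J$
$G{\left(f \right)} = -4$ ($G{\left(f \right)} = -2 - 2 = -4$)
$D = -94112$
$D + 292 \left(G{\left(4 \right)} + 98\right) = -94112 + 292 \left(-4 + 98\right) = -94112 + 292 \cdot 94 = -94112 + 27448 = -66664$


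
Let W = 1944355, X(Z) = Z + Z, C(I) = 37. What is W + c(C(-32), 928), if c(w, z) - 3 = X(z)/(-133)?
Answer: 258597758/133 ≈ 1.9443e+6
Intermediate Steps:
X(Z) = 2*Z
c(w, z) = 3 - 2*z/133 (c(w, z) = 3 + (2*z)/(-133) = 3 + (2*z)*(-1/133) = 3 - 2*z/133)
W + c(C(-32), 928) = 1944355 + (3 - 2/133*928) = 1944355 + (3 - 1856/133) = 1944355 - 1457/133 = 258597758/133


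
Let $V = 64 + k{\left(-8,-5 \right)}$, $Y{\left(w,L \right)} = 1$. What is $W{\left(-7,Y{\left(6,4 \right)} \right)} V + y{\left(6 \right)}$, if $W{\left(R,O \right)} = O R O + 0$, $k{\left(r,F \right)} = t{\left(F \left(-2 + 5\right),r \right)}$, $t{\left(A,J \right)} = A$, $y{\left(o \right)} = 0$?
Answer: $-343$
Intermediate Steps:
$k{\left(r,F \right)} = 3 F$ ($k{\left(r,F \right)} = F \left(-2 + 5\right) = F 3 = 3 F$)
$W{\left(R,O \right)} = R O^{2}$ ($W{\left(R,O \right)} = R O^{2} + 0 = R O^{2}$)
$V = 49$ ($V = 64 + 3 \left(-5\right) = 64 - 15 = 49$)
$W{\left(-7,Y{\left(6,4 \right)} \right)} V + y{\left(6 \right)} = - 7 \cdot 1^{2} \cdot 49 + 0 = \left(-7\right) 1 \cdot 49 + 0 = \left(-7\right) 49 + 0 = -343 + 0 = -343$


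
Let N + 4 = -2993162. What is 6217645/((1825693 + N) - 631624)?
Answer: -6217645/1799097 ≈ -3.4560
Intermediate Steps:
N = -2993166 (N = -4 - 2993162 = -2993166)
6217645/((1825693 + N) - 631624) = 6217645/((1825693 - 2993166) - 631624) = 6217645/(-1167473 - 631624) = 6217645/(-1799097) = 6217645*(-1/1799097) = -6217645/1799097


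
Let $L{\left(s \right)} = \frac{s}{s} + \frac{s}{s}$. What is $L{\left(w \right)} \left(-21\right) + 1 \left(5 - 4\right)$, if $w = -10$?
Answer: $-41$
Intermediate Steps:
$L{\left(s \right)} = 2$ ($L{\left(s \right)} = 1 + 1 = 2$)
$L{\left(w \right)} \left(-21\right) + 1 \left(5 - 4\right) = 2 \left(-21\right) + 1 \left(5 - 4\right) = -42 + 1 \cdot 1 = -42 + 1 = -41$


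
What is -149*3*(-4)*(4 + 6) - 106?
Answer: 17774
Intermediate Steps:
-149*3*(-4)*(4 + 6) - 106 = -(-1788)*10 - 106 = -149*(-120) - 106 = 17880 - 106 = 17774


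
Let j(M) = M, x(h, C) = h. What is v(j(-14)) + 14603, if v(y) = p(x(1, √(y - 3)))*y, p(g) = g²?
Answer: 14589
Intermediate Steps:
v(y) = y (v(y) = 1²*y = 1*y = y)
v(j(-14)) + 14603 = -14 + 14603 = 14589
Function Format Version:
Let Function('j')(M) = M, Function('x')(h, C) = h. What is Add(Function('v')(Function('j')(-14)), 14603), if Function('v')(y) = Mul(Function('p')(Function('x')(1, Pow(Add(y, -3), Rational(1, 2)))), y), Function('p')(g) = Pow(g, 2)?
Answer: 14589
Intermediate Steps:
Function('v')(y) = y (Function('v')(y) = Mul(Pow(1, 2), y) = Mul(1, y) = y)
Add(Function('v')(Function('j')(-14)), 14603) = Add(-14, 14603) = 14589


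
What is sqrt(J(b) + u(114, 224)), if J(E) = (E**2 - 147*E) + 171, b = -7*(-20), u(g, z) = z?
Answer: 3*I*sqrt(65) ≈ 24.187*I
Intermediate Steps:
b = 140
J(E) = 171 + E**2 - 147*E
sqrt(J(b) + u(114, 224)) = sqrt((171 + 140**2 - 147*140) + 224) = sqrt((171 + 19600 - 20580) + 224) = sqrt(-809 + 224) = sqrt(-585) = 3*I*sqrt(65)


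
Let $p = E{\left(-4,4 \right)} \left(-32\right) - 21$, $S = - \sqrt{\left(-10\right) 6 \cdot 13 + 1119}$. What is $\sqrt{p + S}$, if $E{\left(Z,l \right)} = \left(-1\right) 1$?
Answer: $\sqrt{11 - \sqrt{339}} \approx 2.7225 i$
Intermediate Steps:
$E{\left(Z,l \right)} = -1$
$S = - \sqrt{339}$ ($S = - \sqrt{\left(-60\right) 13 + 1119} = - \sqrt{-780 + 1119} = - \sqrt{339} \approx -18.412$)
$p = 11$ ($p = \left(-1\right) \left(-32\right) - 21 = 32 - 21 = 11$)
$\sqrt{p + S} = \sqrt{11 - \sqrt{339}}$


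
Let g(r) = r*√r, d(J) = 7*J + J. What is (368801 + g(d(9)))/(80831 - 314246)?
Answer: -368801/233415 - 16*√2/8645 ≈ -1.5826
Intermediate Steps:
d(J) = 8*J
g(r) = r^(3/2)
(368801 + g(d(9)))/(80831 - 314246) = (368801 + (8*9)^(3/2))/(80831 - 314246) = (368801 + 72^(3/2))/(-233415) = (368801 + 432*√2)*(-1/233415) = -368801/233415 - 16*√2/8645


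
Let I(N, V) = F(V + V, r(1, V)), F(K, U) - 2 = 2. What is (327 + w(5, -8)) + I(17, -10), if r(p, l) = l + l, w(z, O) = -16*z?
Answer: 251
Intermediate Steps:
r(p, l) = 2*l
F(K, U) = 4 (F(K, U) = 2 + 2 = 4)
I(N, V) = 4
(327 + w(5, -8)) + I(17, -10) = (327 - 16*5) + 4 = (327 - 80) + 4 = 247 + 4 = 251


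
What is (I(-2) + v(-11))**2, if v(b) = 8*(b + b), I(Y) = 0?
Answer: 30976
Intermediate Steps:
v(b) = 16*b (v(b) = 8*(2*b) = 16*b)
(I(-2) + v(-11))**2 = (0 + 16*(-11))**2 = (0 - 176)**2 = (-176)**2 = 30976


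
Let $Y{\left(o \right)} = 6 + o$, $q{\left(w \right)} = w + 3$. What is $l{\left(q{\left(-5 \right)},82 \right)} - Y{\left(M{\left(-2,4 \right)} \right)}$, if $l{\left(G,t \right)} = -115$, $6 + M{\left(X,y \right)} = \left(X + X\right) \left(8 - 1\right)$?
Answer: $-87$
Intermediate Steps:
$q{\left(w \right)} = 3 + w$
$M{\left(X,y \right)} = -6 + 14 X$ ($M{\left(X,y \right)} = -6 + \left(X + X\right) \left(8 - 1\right) = -6 + 2 X 7 = -6 + 14 X$)
$l{\left(q{\left(-5 \right)},82 \right)} - Y{\left(M{\left(-2,4 \right)} \right)} = -115 - \left(6 + \left(-6 + 14 \left(-2\right)\right)\right) = -115 - \left(6 - 34\right) = -115 - -28 = -115 + 28 = -87$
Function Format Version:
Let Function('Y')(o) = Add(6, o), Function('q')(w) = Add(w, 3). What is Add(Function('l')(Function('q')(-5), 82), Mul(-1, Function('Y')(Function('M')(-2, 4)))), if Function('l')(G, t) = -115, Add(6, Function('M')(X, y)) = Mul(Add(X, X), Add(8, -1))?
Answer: -87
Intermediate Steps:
Function('q')(w) = Add(3, w)
Function('M')(X, y) = Add(-6, Mul(14, X)) (Function('M')(X, y) = Add(-6, Mul(Add(X, X), Add(8, -1))) = Add(-6, Mul(Mul(2, X), 7)) = Add(-6, Mul(14, X)))
Add(Function('l')(Function('q')(-5), 82), Mul(-1, Function('Y')(Function('M')(-2, 4)))) = Add(-115, Mul(-1, Add(6, Add(-6, Mul(14, -2))))) = Add(-115, Mul(-1, Add(6, Add(-6, -28)))) = Add(-115, Mul(-1, Add(6, -34))) = Add(-115, Mul(-1, -28)) = Add(-115, 28) = -87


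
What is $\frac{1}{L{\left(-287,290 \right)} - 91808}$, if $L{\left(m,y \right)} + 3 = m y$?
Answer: $- \frac{1}{175041} \approx -5.7129 \cdot 10^{-6}$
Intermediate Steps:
$L{\left(m,y \right)} = -3 + m y$
$\frac{1}{L{\left(-287,290 \right)} - 91808} = \frac{1}{\left(-3 - 83230\right) - 91808} = \frac{1}{-83233 - 91808} = \frac{1}{-175041} = - \frac{1}{175041}$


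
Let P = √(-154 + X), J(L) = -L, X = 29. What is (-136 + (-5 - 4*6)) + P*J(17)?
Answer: -165 - 85*I*√5 ≈ -165.0 - 190.07*I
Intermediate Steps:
P = 5*I*√5 (P = √(-154 + 29) = √(-125) = 5*I*√5 ≈ 11.18*I)
(-136 + (-5 - 4*6)) + P*J(17) = (-136 + (-5 - 4*6)) + (5*I*√5)*(-1*17) = (-136 + (-5 - 24)) + (5*I*√5)*(-17) = (-136 - 29) - 85*I*√5 = -165 - 85*I*√5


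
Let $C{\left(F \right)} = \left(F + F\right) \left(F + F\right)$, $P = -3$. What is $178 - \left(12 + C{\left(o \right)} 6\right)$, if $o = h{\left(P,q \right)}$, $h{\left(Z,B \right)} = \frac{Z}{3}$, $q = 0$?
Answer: $142$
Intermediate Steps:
$h{\left(Z,B \right)} = \frac{Z}{3}$ ($h{\left(Z,B \right)} = Z \frac{1}{3} = \frac{Z}{3}$)
$o = -1$ ($o = \frac{1}{3} \left(-3\right) = -1$)
$C{\left(F \right)} = 4 F^{2}$ ($C{\left(F \right)} = 2 F 2 F = 4 F^{2}$)
$178 - \left(12 + C{\left(o \right)} 6\right) = 178 - \left(12 + 4 \left(-1\right)^{2} \cdot 6\right) = 178 - \left(12 + 4 \cdot 1 \cdot 6\right) = 178 - \left(12 + 4 \cdot 6\right) = 178 - \left(12 + 24\right) = 178 - 36 = 142$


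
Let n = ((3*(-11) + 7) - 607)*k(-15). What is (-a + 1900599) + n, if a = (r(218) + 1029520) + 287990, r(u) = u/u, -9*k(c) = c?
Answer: 582033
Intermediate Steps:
k(c) = -c/9
r(u) = 1
a = 1317511 (a = (1 + 1029520) + 287990 = 1029521 + 287990 = 1317511)
n = -1055 (n = ((3*(-11) + 7) - 607)*(-⅑*(-15)) = ((-33 + 7) - 607)*(5/3) = (-26 - 607)*(5/3) = -633*5/3 = -1055)
(-a + 1900599) + n = (-1*1317511 + 1900599) - 1055 = (-1317511 + 1900599) - 1055 = 583088 - 1055 = 582033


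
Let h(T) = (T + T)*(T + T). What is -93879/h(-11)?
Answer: -93879/484 ≈ -193.96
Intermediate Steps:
h(T) = 4*T**2 (h(T) = (2*T)*(2*T) = 4*T**2)
-93879/h(-11) = -93879/(4*(-11)**2) = -93879/(4*121) = -93879/484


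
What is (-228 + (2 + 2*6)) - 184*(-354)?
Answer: 64922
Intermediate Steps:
(-228 + (2 + 2*6)) - 184*(-354) = (-228 + (2 + 12)) + 65136 = (-228 + 14) + 65136 = -214 + 65136 = 64922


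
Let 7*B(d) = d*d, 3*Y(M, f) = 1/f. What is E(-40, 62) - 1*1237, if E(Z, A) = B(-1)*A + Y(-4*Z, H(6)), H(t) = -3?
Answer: -77380/63 ≈ -1228.3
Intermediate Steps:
Y(M, f) = 1/(3*f)
B(d) = d²/7 (B(d) = (d*d)/7 = d²/7)
E(Z, A) = -⅑ + A/7 (E(Z, A) = ((⅐)*(-1)²)*A + (⅓)/(-3) = ((⅐)*1)*A + (⅓)*(-⅓) = A/7 - ⅑ = -⅑ + A/7)
E(-40, 62) - 1*1237 = (-⅑ + (⅐)*62) - 1*1237 = (-⅑ + 62/7) - 1237 = 551/63 - 1237 = -77380/63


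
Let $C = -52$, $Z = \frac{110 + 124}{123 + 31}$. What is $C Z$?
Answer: $- \frac{6084}{77} \approx -79.013$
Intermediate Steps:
$Z = \frac{117}{77}$ ($Z = \frac{234}{154} = 234 \cdot \frac{1}{154} = \frac{117}{77} \approx 1.5195$)
$C Z = \left(-52\right) \frac{117}{77} = - \frac{6084}{77}$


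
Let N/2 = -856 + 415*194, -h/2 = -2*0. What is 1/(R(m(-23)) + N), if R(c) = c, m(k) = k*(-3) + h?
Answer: 1/159377 ≈ 6.2744e-6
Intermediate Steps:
h = 0 (h = -(-4)*0 = -2*0 = 0)
m(k) = -3*k (m(k) = k*(-3) + 0 = -3*k + 0 = -3*k)
N = 159308 (N = 2*(-856 + 415*194) = 2*(-856 + 80510) = 2*79654 = 159308)
1/(R(m(-23)) + N) = 1/(-3*(-23) + 159308) = 1/(69 + 159308) = 1/159377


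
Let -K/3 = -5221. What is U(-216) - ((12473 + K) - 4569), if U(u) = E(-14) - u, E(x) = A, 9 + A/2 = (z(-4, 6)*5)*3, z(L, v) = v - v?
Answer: -23369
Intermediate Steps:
K = 15663 (K = -3*(-5221) = 15663)
z(L, v) = 0
A = -18 (A = -18 + 2*((0*5)*3) = -18 + 2*(0*3) = -18 + 2*0 = -18 + 0 = -18)
E(x) = -18
U(u) = -18 - u
U(-216) - ((12473 + K) - 4569) = (-18 - 1*(-216)) - ((12473 + 15663) - 4569) = (-18 + 216) - (28136 - 4569) = 198 - 1*23567 = 198 - 23567 = -23369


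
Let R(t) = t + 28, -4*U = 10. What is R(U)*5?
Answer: 255/2 ≈ 127.50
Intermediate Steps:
U = -5/2 (U = -1/4*10 = -5/2 ≈ -2.5000)
R(t) = 28 + t
R(U)*5 = (28 - 5/2)*5 = (51/2)*5 = 255/2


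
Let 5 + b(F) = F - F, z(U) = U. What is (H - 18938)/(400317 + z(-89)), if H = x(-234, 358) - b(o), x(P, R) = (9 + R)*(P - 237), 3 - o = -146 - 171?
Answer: -95895/200114 ≈ -0.47920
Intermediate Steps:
o = 320 (o = 3 - (-146 - 171) = 3 - 1*(-317) = 3 + 317 = 320)
x(P, R) = (-237 + P)*(9 + R) (x(P, R) = (9 + R)*(-237 + P) = (-237 + P)*(9 + R))
b(F) = -5 (b(F) = -5 + (F - F) = -5 + 0 = -5)
H = -172852 (H = (-2133 - 237*358 + 9*(-234) - 234*358) - 1*(-5) = (-2133 - 84846 - 2106 - 83772) + 5 = -172857 + 5 = -172852)
(H - 18938)/(400317 + z(-89)) = (-172852 - 18938)/(400317 - 89) = -191790/400228 = -191790*1/400228 = -95895/200114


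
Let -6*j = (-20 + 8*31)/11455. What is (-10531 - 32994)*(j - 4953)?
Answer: 493892564365/2291 ≈ 2.1558e+8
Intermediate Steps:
j = -38/11455 (j = -(-20 + 8*31)/(6*11455) = -(-20 + 248)/(6*11455) = -38/11455 ≈ -0.0033173)
(-10531 - 32994)*(j - 4953) = (-10531 - 32994)*(-38/11455 - 4953) = -43525*(-56736653/11455) = 493892564365/2291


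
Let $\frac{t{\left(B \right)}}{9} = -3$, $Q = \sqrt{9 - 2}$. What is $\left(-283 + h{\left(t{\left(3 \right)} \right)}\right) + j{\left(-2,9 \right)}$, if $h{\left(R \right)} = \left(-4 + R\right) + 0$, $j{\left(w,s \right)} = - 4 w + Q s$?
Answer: $-306 + 9 \sqrt{7} \approx -282.19$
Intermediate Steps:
$Q = \sqrt{7} \approx 2.6458$
$j{\left(w,s \right)} = - 4 w + s \sqrt{7}$ ($j{\left(w,s \right)} = - 4 w + \sqrt{7} s = - 4 w + s \sqrt{7}$)
$t{\left(B \right)} = -27$ ($t{\left(B \right)} = 9 \left(-3\right) = -27$)
$h{\left(R \right)} = -4 + R$
$\left(-283 + h{\left(t{\left(3 \right)} \right)}\right) + j{\left(-2,9 \right)} = \left(-283 - 31\right) - \left(-8 - 9 \sqrt{7}\right) = \left(-283 - 31\right) + \left(8 + 9 \sqrt{7}\right) = -314 + \left(8 + 9 \sqrt{7}\right) = -306 + 9 \sqrt{7}$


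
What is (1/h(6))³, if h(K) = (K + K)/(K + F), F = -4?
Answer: 1/216 ≈ 0.0046296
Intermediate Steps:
h(K) = 2*K/(-4 + K) (h(K) = (K + K)/(K - 4) = (2*K)/(-4 + K) = 2*K/(-4 + K))
(1/h(6))³ = (1/(2*6/(-4 + 6)))³ = (1/(2*6/2))³ = (1/(2*6*(½)))³ = (1/6)³ = (⅙)³ = 1/216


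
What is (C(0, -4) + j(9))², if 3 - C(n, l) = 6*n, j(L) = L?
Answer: 144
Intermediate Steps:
C(n, l) = 3 - 6*n
(C(0, -4) + j(9))² = ((3 - 6*0) + 9)² = ((3 + 0) + 9)² = (3 + 9)² = 12² = 144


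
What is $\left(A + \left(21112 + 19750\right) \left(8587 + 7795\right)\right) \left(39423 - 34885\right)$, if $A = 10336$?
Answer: $3037789931560$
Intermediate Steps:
$\left(A + \left(21112 + 19750\right) \left(8587 + 7795\right)\right) \left(39423 - 34885\right) = \left(10336 + \left(21112 + 19750\right) \left(8587 + 7795\right)\right) \left(39423 - 34885\right) = \left(10336 + 40862 \cdot 16382\right) 4538 = \left(10336 + 669401284\right) 4538 = 669411620 \cdot 4538 = 3037789931560$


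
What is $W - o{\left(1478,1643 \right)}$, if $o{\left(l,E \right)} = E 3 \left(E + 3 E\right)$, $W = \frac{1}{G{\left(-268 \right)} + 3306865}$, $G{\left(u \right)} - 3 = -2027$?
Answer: $- \frac{107054996791307}{3304841} \approx -3.2393 \cdot 10^{7}$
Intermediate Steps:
$G{\left(u \right)} = -2024$ ($G{\left(u \right)} = 3 - 2027 = -2024$)
$W = \frac{1}{3304841}$ ($W = \frac{1}{-2024 + 3306865} = \frac{1}{3304841} \approx 3.0259 \cdot 10^{-7}$)
$o{\left(l,E \right)} = 12 E^{2}$ ($o{\left(l,E \right)} = 3 E 4 E = 12 E^{2}$)
$W - o{\left(1478,1643 \right)} = \frac{1}{3304841} - 12 \cdot 1643^{2} = \frac{1}{3304841} - 12 \cdot 2699449 = \frac{1}{3304841} - 32393388 = - \frac{107054996791307}{3304841}$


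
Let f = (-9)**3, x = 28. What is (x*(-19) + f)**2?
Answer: 1590121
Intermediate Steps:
f = -729
(x*(-19) + f)**2 = (28*(-19) - 729)**2 = (-532 - 729)**2 = (-1261)**2 = 1590121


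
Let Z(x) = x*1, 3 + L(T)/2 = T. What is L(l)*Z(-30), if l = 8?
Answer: -300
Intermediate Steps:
L(T) = -6 + 2*T
Z(x) = x
L(l)*Z(-30) = (-6 + 2*8)*(-30) = (-6 + 16)*(-30) = 10*(-30) = -300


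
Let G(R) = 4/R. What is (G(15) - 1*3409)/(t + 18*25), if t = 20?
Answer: -51131/7050 ≈ -7.2526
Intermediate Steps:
(G(15) - 1*3409)/(t + 18*25) = (4/15 - 1*3409)/(20 + 18*25) = (4*(1/15) - 3409)/(20 + 450) = (4/15 - 3409)/470 = -51131/15*1/470 = -51131/7050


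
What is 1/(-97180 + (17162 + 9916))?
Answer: -1/70102 ≈ -1.4265e-5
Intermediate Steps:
1/(-97180 + (17162 + 9916)) = 1/(-97180 + 27078) = 1/(-70102) = -1/70102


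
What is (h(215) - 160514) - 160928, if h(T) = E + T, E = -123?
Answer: -321350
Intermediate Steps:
h(T) = -123 + T
(h(215) - 160514) - 160928 = ((-123 + 215) - 160514) - 160928 = (92 - 160514) - 160928 = -160422 - 160928 = -321350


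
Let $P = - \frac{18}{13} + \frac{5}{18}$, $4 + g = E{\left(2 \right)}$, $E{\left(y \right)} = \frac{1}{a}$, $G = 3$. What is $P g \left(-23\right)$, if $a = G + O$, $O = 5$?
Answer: $- \frac{184667}{1872} \approx -98.647$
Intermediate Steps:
$a = 8$ ($a = 3 + 5 = 8$)
$E{\left(y \right)} = \frac{1}{8}$
$g = - \frac{31}{8}$ ($g = -4 + \frac{1}{8} = - \frac{31}{8} \approx -3.875$)
$P = - \frac{259}{234}$ ($P = \left(-18\right) \frac{1}{13} + 5 \cdot \frac{1}{18} = - \frac{18}{13} + \frac{5}{18} = - \frac{259}{234} \approx -1.1068$)
$P g \left(-23\right) = \left(- \frac{259}{234}\right) \left(- \frac{31}{8}\right) \left(-23\right) = \frac{8029}{1872} \left(-23\right) = - \frac{184667}{1872}$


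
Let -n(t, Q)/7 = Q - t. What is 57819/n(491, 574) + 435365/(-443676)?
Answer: -25905849709/257775756 ≈ -100.50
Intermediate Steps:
n(t, Q) = -7*Q + 7*t (n(t, Q) = -7*(Q - t) = -7*Q + 7*t)
57819/n(491, 574) + 435365/(-443676) = 57819/(-7*574 + 7*491) + 435365/(-443676) = 57819/(-4018 + 3437) + 435365*(-1/443676) = 57819/(-581) - 435365/443676 = 57819*(-1/581) - 435365/443676 = -57819/581 - 435365/443676 = -25905849709/257775756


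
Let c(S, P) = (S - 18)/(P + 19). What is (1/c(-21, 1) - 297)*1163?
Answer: -13494289/39 ≈ -3.4601e+5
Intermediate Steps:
c(S, P) = (-18 + S)/(19 + P)
(1/c(-21, 1) - 297)*1163 = (1/((-18 - 21)/(19 + 1)) - 297)*1163 = (1/(-39/20) - 297)*1163 = (-20/39 - 297)*1163 = -11603/39*1163 = -13494289/39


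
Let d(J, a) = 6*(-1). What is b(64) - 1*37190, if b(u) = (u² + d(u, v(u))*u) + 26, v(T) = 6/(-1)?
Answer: -33452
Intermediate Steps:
v(T) = -6 (v(T) = 6*(-1) = -6)
d(J, a) = -6
b(u) = 26 + u² - 6*u (b(u) = (u² - 6*u) + 26 = 26 + u² - 6*u)
b(64) - 1*37190 = (26 + 64² - 6*64) - 1*37190 = (26 + 4096 - 384) - 37190 = 3738 - 37190 = -33452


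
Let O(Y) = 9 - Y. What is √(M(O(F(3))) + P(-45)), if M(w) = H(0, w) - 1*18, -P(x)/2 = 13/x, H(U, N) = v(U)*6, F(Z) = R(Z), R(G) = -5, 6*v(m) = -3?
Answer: I*√4595/15 ≈ 4.5191*I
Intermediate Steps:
v(m) = -½ (v(m) = (⅙)*(-3) = -½)
F(Z) = -5
H(U, N) = -3 (H(U, N) = -½*6 = -3)
P(x) = -26/x
M(w) = -21 (M(w) = -3 - 1*18 = -3 - 18 = -21)
√(M(O(F(3))) + P(-45)) = √(-21 - 26/(-45)) = √(-21 - 26*(-1/45)) = √(-21 + 26/45) = √(-919/45) = I*√4595/15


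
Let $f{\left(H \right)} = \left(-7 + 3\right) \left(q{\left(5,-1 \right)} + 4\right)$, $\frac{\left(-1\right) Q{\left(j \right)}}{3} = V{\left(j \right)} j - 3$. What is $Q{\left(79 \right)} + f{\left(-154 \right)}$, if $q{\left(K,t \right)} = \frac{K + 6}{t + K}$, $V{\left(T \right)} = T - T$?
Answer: $-18$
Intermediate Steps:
$V{\left(T \right)} = 0$
$Q{\left(j \right)} = 9$ ($Q{\left(j \right)} = - 3 \left(0 j - 3\right) = - 3 \left(0 - 3\right) = \left(-3\right) \left(-3\right) = 9$)
$q{\left(K,t \right)} = \frac{6 + K}{K + t}$
$f{\left(H \right)} = -27$ ($f{\left(H \right)} = \left(-7 + 3\right) \left(\frac{6 + 5}{5 - 1} + 4\right) = - 4 \left(\frac{1}{4} \cdot 11 + 4\right) = - 4 \left(\frac{11}{4} + 4\right) = \left(-4\right) \frac{27}{4} = -27$)
$Q{\left(79 \right)} + f{\left(-154 \right)} = 9 - 27 = -18$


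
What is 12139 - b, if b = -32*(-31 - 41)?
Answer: 9835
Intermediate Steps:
b = 2304 (b = -32*(-72) = 2304)
12139 - b = 12139 - 1*2304 = 12139 - 2304 = 9835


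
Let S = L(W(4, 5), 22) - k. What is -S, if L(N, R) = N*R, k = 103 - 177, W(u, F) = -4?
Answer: 14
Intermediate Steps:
k = -74
S = -14 (S = -4*22 - 1*(-74) = -88 + 74 = -14)
-S = -1*(-14) = 14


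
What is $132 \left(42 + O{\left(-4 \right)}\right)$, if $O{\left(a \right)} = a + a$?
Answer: $4488$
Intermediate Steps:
$O{\left(a \right)} = 2 a$
$132 \left(42 + O{\left(-4 \right)}\right) = 132 \left(42 + 2 \left(-4\right)\right) = 132 \left(42 - 8\right) = 132 \cdot 34 = 4488$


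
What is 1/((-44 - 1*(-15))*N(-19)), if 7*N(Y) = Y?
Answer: 7/551 ≈ 0.012704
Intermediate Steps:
N(Y) = Y/7
1/((-44 - 1*(-15))*N(-19)) = 1/((-44 - 1*(-15))*((1/7)*(-19))) = 1/((-44 + 15)*(-19/7)) = 1/(-29*(-19/7)) = 1/(551/7) = 7/551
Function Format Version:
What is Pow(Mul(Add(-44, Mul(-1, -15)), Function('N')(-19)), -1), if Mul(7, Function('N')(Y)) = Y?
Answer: Rational(7, 551) ≈ 0.012704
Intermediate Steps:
Function('N')(Y) = Mul(Rational(1, 7), Y)
Pow(Mul(Add(-44, Mul(-1, -15)), Function('N')(-19)), -1) = Pow(Mul(Add(-44, Mul(-1, -15)), Mul(Rational(1, 7), -19)), -1) = Pow(Mul(Add(-44, 15), Rational(-19, 7)), -1) = Pow(Mul(-29, Rational(-19, 7)), -1) = Pow(Rational(551, 7), -1) = Rational(7, 551)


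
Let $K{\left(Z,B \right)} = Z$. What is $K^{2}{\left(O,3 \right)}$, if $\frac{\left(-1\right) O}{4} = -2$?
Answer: $64$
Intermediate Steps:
$O = 8$ ($O = \left(-4\right) \left(-2\right) = 8$)
$K^{2}{\left(O,3 \right)} = 8^{2} = 64$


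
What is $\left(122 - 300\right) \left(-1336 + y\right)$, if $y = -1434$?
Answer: $493060$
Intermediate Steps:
$\left(122 - 300\right) \left(-1336 + y\right) = \left(122 - 300\right) \left(-1336 - 1434\right) = \left(-178\right) \left(-2770\right) = 493060$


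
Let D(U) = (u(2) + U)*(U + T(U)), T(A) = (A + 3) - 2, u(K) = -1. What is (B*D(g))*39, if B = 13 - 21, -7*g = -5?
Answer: 10608/49 ≈ 216.49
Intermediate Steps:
g = 5/7 (g = -1/7*(-5) = 5/7 ≈ 0.71429)
B = -8
T(A) = 1 + A (T(A) = (3 + A) - 2 = 1 + A)
D(U) = (1 + 2*U)*(-1 + U) (D(U) = (-1 + U)*(U + (1 + U)) = (-1 + U)*(1 + 2*U) = (1 + 2*U)*(-1 + U))
(B*D(g))*39 = -8*(-1 - 1*5/7 + 2*(5/7)**2)*39 = -8*(-1 - 5/7 + 2*(25/49))*39 = -8*(-1 - 5/7 + 50/49)*39 = -8*(-34/49)*39 = (272/49)*39 = 10608/49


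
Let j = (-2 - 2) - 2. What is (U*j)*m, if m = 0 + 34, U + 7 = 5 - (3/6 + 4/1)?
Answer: 1326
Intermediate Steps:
j = -6 (j = -4 - 2 = -6)
U = -13/2 (U = -7 + (5 - (3/6 + 4/1)) = -7 + (5 - (3*(⅙) + 4*1)) = -7 + (5 - (½ + 4)) = -7 + (5 - 1*9/2) = -7 + (5 - 9/2) = -7 + ½ = -13/2 ≈ -6.5000)
m = 34
(U*j)*m = -13/2*(-6)*34 = 39*34 = 1326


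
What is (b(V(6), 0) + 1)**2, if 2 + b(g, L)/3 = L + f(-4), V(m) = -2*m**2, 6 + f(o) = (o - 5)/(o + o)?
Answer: 24649/64 ≈ 385.14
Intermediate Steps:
f(o) = -6 + (-5 + o)/(2*o) (f(o) = -6 + (o - 5)/(o + o) = -6 + (-5 + o)/((2*o)) = -6 + (-5 + o)*(1/(2*o)) = -6 + (-5 + o)/(2*o))
b(g, L) = -165/8 + 3*L (b(g, L) = -6 + 3*(L + (1/2)*(-5 - 11*(-4))/(-4)) = -6 + 3*(L + (1/2)*(-1/4)*(-5 + 44)) = -6 + 3*(L + (1/2)*(-1/4)*39) = -6 + 3*(L - 39/8) = -6 + 3*(-39/8 + L) = -6 + (-117/8 + 3*L) = -165/8 + 3*L)
(b(V(6), 0) + 1)**2 = ((-165/8 + 3*0) + 1)**2 = ((-165/8 + 0) + 1)**2 = (-165/8 + 1)**2 = (-157/8)**2 = 24649/64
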